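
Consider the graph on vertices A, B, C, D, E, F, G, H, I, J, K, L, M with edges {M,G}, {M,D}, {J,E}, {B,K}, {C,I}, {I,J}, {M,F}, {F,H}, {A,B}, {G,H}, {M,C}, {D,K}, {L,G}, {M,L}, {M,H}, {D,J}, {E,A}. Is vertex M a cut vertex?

Deleting M raises the number of components from 1 to 2, so M is a cut vertex.

Yes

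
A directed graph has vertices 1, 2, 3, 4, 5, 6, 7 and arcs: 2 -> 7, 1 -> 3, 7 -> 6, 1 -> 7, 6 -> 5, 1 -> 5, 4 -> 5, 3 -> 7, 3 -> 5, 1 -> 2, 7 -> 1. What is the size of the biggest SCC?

4

{1, 2, 3, 7} are all mutually reachable — one SCC of size 4.
{6} is an SCC by itself.
{4} is an SCC by itself.
{5} is an SCC by itself.
The largest has 4 vertices.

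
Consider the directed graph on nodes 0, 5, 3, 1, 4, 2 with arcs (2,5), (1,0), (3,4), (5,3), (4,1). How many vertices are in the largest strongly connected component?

1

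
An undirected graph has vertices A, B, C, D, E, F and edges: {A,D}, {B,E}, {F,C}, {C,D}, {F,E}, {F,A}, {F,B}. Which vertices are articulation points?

Removing F increases the component count from 1 to 2, so F is a cut vertex.
By contrast removing A leaves 1 component; it is not a cut vertex. No other vertex is a cut vertex either.

F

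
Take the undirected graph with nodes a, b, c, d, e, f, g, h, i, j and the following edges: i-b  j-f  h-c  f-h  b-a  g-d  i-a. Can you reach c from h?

Yes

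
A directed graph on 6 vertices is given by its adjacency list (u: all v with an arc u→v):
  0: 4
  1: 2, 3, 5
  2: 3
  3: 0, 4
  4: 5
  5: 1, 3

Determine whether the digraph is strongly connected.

Yes

From 1 we can reach every vertex (0, 1, 2, 3, 4, 5), and every vertex can reach 1 (0, 1, 2, 3, 4, 5). So the whole graph is one strongly connected component.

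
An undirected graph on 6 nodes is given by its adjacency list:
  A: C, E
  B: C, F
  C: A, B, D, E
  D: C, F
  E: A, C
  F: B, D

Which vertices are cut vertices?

C

Removing C increases the component count from 1 to 2, so C is a cut vertex.
By contrast removing A leaves 1 component; it is not a cut vertex. No other vertex is a cut vertex either.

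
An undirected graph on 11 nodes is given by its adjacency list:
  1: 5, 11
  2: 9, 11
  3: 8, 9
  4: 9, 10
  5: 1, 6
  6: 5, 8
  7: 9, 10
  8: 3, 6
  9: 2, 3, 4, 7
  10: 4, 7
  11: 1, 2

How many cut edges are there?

0

The edges on the cycle 9-3-8-6-5-1-11-2-9 are not bridges since each lies on that cycle.
Every edge lies on some cycle, so there are no bridges.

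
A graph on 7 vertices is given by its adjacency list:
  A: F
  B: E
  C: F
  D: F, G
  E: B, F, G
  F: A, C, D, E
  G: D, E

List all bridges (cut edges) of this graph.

A-F, B-E, C-F

The edges on the cycle D-F-E-G-D are not bridges since each lies on that cycle.
But removing F-A disconnects F from A; removing F-C disconnects F from C; removing E-B disconnects E from B — these are bridges.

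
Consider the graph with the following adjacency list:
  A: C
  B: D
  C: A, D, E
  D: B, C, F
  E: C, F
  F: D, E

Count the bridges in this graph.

The edges on the cycle F-E-C-D-F are not bridges since each lies on that cycle.
But removing C-A disconnects C from A; removing D-B disconnects D from B — these are bridges.
That makes 2 bridges.

2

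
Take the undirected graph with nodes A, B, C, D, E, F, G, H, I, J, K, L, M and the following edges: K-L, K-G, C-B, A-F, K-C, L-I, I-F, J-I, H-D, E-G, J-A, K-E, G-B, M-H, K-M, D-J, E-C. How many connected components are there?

1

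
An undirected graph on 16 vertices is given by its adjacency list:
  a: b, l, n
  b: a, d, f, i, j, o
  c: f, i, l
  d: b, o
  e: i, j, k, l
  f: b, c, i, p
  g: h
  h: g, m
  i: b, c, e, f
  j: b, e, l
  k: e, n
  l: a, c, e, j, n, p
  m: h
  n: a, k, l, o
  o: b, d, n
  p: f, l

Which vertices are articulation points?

Removing h increases the component count from 2 to 3, so h is a cut vertex.
By contrast removing o leaves 2 components; it is not a cut vertex. No other vertex is a cut vertex either.

h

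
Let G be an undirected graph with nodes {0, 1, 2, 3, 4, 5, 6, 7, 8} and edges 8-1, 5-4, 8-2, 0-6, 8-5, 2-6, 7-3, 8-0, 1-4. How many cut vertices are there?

1

Removing 8 increases the component count from 2 to 3, so 8 is a cut vertex.
By contrast removing 0 leaves 2 components; it is not a cut vertex. No other vertex is a cut vertex either.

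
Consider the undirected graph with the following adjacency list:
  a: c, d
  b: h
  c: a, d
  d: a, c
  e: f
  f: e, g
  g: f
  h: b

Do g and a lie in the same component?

No

The component containing g is {e, f, g}, and a is not in it.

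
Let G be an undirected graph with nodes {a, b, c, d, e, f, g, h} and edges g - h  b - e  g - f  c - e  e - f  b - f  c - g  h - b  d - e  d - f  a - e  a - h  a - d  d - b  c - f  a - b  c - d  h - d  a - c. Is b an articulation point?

No

Deleting b leaves 1 component (was 1) (its neighbors a, d, e, f, h remain connected to each other), so b is not a cut vertex.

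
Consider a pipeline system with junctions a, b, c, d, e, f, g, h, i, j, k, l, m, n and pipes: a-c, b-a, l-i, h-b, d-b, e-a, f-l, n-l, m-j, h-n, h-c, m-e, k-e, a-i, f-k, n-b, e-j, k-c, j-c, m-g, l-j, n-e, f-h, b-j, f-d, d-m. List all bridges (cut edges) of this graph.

g-m

The edges on the cycle m-e-j-m are not bridges since each lies on that cycle.
But removing g-m disconnects g from m — this is a bridge.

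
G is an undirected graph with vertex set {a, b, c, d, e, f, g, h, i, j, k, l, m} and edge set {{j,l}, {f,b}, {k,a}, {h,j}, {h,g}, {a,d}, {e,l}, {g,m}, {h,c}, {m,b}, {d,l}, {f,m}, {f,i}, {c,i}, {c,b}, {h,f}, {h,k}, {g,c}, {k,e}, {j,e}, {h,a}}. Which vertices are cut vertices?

Removing h increases the component count from 1 to 2, so h is a cut vertex.
By contrast removing m leaves 1 component; it is not a cut vertex. No other vertex is a cut vertex either.

h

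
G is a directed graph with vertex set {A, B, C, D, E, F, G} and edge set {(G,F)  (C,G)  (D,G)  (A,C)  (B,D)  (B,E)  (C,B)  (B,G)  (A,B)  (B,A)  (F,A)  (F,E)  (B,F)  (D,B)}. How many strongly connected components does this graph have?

2

{A, B, C, D, F, G} are all mutually reachable — one SCC of size 6.
{E} is an SCC by itself.
That gives 2 strongly connected components.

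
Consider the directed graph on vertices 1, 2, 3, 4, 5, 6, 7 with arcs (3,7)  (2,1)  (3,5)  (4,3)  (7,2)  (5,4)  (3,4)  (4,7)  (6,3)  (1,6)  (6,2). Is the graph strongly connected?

Yes

From 7 we can reach every vertex (1, 2, 3, 4, 5, 6, 7), and every vertex can reach 7 (1, 2, 3, 4, 5, 6, 7). So the whole graph is one strongly connected component.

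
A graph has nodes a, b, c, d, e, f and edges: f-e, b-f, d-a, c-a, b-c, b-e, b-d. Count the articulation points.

1

Removing b increases the component count from 1 to 2, so b is a cut vertex.
By contrast removing f leaves 1 component; it is not a cut vertex. No other vertex is a cut vertex either.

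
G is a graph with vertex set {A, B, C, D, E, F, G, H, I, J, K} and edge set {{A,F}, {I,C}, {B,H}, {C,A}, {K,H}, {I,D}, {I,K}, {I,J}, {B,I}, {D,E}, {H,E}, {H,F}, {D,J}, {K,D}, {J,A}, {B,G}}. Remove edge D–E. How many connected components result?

1

D and E are still connected via D-K-H-E, so the component count stays at 1.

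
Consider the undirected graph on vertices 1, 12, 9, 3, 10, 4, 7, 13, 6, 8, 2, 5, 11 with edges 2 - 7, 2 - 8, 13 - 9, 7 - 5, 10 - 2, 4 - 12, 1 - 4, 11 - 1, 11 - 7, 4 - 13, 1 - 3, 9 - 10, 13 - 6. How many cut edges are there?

The edges on the cycle 11-1-4-13-9-10-2-7-11 are not bridges since each lies on that cycle.
But removing 5 - 7 disconnects 5 from 7; removing 3 - 1 disconnects 3 from 1; removing 8 - 2 disconnects 8 from 2; removing 6 - 13 disconnects 6 from 13 — these are bridges.
In total 5 edges are bridges.

5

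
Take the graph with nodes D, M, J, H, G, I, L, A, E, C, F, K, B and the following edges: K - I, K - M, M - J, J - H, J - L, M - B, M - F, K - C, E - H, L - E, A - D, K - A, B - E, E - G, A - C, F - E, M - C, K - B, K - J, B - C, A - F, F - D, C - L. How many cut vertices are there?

2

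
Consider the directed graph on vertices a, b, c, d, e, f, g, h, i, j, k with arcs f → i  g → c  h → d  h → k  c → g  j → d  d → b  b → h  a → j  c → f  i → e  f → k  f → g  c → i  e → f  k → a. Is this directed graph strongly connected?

There is no directed path from j to c, so the graph is not strongly connected.

No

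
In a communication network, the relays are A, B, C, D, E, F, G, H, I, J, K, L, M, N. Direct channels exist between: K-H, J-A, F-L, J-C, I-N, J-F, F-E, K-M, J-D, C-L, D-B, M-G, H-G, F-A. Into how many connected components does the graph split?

Starting from I we can reach I, N. That is one component of size 2.
Starting from G we can reach G, H, K, M. That is one component of size 4.
Starting from A we can reach A, B, C, D, E, F, J, L. That is one component of size 8.
Total: 3 components.

3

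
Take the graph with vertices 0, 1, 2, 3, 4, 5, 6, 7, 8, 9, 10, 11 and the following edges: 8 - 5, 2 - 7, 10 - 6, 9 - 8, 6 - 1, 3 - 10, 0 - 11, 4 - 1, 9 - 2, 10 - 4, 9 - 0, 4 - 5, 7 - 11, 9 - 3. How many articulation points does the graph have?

1

Removing 9 increases the component count from 1 to 2, so 9 is a cut vertex.
By contrast removing 3 leaves 1 component; it is not a cut vertex. No other vertex is a cut vertex either.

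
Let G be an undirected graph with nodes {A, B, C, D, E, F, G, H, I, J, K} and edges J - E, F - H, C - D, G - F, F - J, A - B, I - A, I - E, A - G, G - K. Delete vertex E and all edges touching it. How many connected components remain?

With E gone, the remaining components are: {C, D}; {A, B, F, G, H, I, J, K}.
That is 2 components.

2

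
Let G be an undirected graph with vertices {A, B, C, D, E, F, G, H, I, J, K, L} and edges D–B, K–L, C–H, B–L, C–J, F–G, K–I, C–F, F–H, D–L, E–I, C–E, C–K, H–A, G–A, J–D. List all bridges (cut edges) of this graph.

none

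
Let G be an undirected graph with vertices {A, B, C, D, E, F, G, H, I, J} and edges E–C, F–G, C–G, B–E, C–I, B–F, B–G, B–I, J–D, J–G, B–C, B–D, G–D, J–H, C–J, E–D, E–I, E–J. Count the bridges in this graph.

The edges on the cycle E-C-I-E are not bridges since each lies on that cycle.
But removing H–J disconnects H from J — this is a bridge.

1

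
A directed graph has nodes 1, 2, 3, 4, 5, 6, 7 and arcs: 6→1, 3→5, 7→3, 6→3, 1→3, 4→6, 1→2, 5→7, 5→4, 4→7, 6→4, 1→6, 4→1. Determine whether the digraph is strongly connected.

There is no directed path from 2 to 1, so the graph is not strongly connected.

No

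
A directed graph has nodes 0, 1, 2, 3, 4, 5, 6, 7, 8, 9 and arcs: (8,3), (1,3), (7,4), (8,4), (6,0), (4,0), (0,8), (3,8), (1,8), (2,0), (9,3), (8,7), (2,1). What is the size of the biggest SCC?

5

{0, 3, 4, 7, 8} are all mutually reachable — one SCC of size 5.
{5} is an SCC by itself.
{1} is an SCC by itself.
{9} is an SCC by itself.
{6} is an SCC by itself.
(and 1 more singleton SCC)
The largest has 5 vertices.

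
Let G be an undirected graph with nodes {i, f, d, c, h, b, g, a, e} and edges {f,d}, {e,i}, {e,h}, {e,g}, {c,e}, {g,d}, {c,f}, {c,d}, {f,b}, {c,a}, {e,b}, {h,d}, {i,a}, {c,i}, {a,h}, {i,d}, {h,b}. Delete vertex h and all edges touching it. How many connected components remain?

With h gone, the remaining components are: {a, b, c, d, e, f, g, i}.
That is 1 component.

1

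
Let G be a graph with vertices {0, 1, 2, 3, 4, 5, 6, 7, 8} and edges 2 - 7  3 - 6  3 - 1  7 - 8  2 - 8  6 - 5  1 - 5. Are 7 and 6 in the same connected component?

No

The component containing 7 is {2, 7, 8}, and 6 is not in it.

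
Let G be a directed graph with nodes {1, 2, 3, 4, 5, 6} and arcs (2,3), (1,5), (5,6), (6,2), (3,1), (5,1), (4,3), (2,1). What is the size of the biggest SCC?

5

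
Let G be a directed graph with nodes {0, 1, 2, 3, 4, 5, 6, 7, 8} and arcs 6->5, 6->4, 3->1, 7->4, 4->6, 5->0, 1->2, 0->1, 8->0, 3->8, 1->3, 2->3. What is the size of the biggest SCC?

5

{0, 1, 2, 3, 8} are all mutually reachable — one SCC of size 5.
{4, 6} are all mutually reachable — one SCC of size 2.
{5} is an SCC by itself.
{7} is an SCC by itself.
The largest has 5 vertices.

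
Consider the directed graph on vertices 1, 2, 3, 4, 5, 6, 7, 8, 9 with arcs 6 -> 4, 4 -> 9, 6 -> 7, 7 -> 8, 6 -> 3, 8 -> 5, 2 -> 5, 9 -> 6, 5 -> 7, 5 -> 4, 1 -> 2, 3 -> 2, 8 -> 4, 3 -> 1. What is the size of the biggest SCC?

9

{1, 2, 3, 4, 5, 6, 7, 8, 9} are all mutually reachable — one SCC of size 9.
The largest has 9 vertices.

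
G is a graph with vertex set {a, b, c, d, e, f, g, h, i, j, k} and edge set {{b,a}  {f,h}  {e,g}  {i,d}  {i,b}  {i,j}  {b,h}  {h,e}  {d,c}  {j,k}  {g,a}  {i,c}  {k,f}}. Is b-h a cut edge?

No

After removing b-h, the path b-a-g-e-h still connects them, so the edge is not a bridge.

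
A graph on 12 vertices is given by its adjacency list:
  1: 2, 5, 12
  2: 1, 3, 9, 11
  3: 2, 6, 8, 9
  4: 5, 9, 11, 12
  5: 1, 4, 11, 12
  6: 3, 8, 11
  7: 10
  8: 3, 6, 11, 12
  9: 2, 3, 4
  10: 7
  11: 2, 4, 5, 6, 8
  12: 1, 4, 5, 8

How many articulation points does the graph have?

Removing 9, for instance, still leaves 2 components. No single vertex removal increases the component count — the graph has no articulation points.

0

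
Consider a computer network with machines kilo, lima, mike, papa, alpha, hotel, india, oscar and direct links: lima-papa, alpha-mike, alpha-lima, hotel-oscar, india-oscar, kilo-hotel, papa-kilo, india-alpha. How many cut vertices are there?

Removing alpha increases the component count from 1 to 2, so alpha is a cut vertex.
By contrast removing kilo leaves 1 component; it is not a cut vertex. No other vertex is a cut vertex either.

1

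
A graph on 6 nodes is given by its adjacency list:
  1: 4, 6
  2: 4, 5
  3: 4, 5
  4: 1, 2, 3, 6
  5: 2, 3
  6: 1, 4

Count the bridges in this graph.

The edges on the cycle 4-6-1-4 are not bridges since each lies on that cycle.
Every edge lies on some cycle, so there are no bridges.

0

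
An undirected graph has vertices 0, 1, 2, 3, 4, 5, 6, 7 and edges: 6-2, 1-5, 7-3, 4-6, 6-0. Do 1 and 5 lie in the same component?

From 1 we can reach 1, 5, which includes 5.

Yes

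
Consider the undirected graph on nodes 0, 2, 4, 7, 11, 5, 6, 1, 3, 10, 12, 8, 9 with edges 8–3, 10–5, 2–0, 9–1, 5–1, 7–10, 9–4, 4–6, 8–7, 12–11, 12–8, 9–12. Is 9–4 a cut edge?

Yes

Removing 9–4 leaves no path between 9 and 4: the component count goes from 2 to 3. So it is a bridge.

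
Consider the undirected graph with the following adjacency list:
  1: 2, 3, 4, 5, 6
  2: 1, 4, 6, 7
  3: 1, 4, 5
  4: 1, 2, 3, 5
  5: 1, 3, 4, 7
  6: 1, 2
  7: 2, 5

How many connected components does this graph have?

1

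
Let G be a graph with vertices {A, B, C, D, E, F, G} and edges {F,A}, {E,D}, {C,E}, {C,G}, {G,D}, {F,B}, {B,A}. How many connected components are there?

Starting from A we can reach A, B, F. That is one component of size 3.
Starting from C we can reach C, D, E, G. That is one component of size 4.
Total: 2 components.

2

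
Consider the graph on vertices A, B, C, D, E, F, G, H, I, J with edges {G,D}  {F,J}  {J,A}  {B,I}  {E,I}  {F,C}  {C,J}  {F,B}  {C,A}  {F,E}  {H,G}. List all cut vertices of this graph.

Removing F increases the component count from 2 to 3, so F is a cut vertex.
Removing G increases the component count from 2 to 3, so G is a cut vertex.
By contrast removing C leaves 2 components; it is not a cut vertex. No other vertex is a cut vertex either.

F, G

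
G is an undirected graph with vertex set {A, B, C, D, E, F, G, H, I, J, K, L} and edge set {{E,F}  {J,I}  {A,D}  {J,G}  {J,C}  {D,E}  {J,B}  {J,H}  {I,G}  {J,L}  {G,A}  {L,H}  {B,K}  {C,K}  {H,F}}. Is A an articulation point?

No

Deleting A leaves 1 component (was 1) (its neighbors D, G remain connected to each other), so A is not a cut vertex.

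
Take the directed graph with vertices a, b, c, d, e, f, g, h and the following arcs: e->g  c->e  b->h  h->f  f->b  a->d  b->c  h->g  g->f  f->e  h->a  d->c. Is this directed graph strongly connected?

From h we can reach every vertex (a, b, c, d, e, f, g, h), and every vertex can reach h (a, b, c, d, e, f, g, h). So the whole graph is one strongly connected component.

Yes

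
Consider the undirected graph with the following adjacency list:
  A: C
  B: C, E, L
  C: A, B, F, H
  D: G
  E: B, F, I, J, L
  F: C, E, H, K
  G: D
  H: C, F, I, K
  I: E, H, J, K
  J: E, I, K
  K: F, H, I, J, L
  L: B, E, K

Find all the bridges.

The edges on the cycle H-I-K-H are not bridges since each lies on that cycle.
But removing D-G disconnects D from G; removing A-C disconnects A from C — these are bridges.

A-C, D-G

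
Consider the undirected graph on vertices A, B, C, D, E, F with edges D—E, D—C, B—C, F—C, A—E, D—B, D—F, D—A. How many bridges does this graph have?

0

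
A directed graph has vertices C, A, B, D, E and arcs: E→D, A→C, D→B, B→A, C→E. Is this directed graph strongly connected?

From A we can reach every vertex (A, B, C, D, E), and every vertex can reach A (A, B, C, D, E). So the whole graph is one strongly connected component.

Yes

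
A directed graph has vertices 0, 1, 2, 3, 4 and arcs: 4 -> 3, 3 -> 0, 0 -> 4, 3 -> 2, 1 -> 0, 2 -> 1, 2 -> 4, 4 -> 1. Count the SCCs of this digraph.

1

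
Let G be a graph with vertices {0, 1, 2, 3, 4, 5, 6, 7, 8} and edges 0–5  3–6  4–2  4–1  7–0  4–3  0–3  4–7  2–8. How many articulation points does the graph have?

4

Removing 0 increases the component count from 1 to 2, so 0 is a cut vertex.
Removing 2 increases the component count from 1 to 2, so 2 is a cut vertex.
Removing 3 increases the component count from 1 to 2, so 3 is a cut vertex.
Likewise 4 is a cut vertex.
By contrast removing 1 leaves 1 component; it is not a cut vertex. No other vertex is a cut vertex either.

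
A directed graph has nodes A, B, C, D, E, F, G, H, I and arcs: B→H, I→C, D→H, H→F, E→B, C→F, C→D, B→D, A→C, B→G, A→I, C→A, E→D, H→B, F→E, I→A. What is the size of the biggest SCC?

{B, D, E, F, H} are all mutually reachable — one SCC of size 5.
{A, C, I} are all mutually reachable — one SCC of size 3.
{G} is an SCC by itself.
The largest has 5 vertices.

5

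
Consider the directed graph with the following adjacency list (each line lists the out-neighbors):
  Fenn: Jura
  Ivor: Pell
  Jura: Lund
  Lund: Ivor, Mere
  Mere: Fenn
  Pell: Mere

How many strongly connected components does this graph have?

{Fenn, Ivor, Jura, Lund, Mere, Pell} are all mutually reachable — one SCC of size 6.
That gives 1 strongly connected component.

1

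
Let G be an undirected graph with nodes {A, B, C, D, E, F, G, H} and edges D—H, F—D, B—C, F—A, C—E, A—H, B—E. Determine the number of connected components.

3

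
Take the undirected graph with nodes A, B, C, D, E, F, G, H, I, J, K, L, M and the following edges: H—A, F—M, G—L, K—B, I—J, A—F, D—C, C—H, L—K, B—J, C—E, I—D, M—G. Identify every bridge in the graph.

The edges on the cycle I-D-C-H-A-F-M-G-L-K-B-J-I are not bridges since each lies on that cycle.
But removing C—E disconnects C from E — this is a bridge.

C-E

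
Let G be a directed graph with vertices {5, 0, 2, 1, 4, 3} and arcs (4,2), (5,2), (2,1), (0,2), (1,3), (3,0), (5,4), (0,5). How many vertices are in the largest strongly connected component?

6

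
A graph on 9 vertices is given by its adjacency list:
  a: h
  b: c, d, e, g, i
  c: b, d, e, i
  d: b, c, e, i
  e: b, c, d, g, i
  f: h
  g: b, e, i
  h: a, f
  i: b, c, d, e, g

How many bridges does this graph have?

2

The edges on the cycle i-e-g-i are not bridges since each lies on that cycle.
But removing a-h disconnects a from h; removing f-h disconnects f from h — these are bridges.
That makes 2 bridges.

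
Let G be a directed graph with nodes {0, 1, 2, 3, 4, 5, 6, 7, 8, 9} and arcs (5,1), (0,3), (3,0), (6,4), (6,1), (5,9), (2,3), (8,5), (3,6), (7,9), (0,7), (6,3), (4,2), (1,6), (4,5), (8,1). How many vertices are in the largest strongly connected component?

7

{0, 1, 2, 3, 4, 5, 6} are all mutually reachable — one SCC of size 7.
{7} is an SCC by itself.
{8} is an SCC by itself.
{9} is an SCC by itself.
The largest has 7 vertices.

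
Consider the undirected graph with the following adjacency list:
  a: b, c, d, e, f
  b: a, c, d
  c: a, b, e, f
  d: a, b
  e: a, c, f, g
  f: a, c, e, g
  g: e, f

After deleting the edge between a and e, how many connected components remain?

1

a and e are still connected via a-c-e, so the component count stays at 1.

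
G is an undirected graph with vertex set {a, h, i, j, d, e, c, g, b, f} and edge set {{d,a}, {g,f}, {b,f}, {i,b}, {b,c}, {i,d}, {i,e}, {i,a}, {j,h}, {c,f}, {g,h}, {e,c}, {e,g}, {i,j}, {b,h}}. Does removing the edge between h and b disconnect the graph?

After removing h-b, the path h-j-i-b still connects them, so the edge is not a bridge.

No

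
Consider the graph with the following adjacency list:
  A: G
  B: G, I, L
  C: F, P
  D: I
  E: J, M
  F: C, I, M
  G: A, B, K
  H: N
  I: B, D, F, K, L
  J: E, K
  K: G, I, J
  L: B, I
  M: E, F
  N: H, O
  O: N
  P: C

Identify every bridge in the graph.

The edges on the cycle B-I-L-B are not bridges since each lies on that cycle.
But removing O-N disconnects O from N; removing C-P disconnects C from P; removing I-D disconnects I from D; removing N-H disconnects N from H — these are bridges.
In total 6 edges are bridges.

A-G, C-F, C-P, D-I, H-N, N-O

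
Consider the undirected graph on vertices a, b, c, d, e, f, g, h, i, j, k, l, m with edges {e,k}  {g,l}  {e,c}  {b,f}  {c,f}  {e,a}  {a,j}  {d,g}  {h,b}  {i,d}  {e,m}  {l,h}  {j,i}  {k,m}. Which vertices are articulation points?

Removing e increases the component count from 1 to 2, so e is a cut vertex.
By contrast removing l leaves 1 component; it is not a cut vertex. No other vertex is a cut vertex either.

e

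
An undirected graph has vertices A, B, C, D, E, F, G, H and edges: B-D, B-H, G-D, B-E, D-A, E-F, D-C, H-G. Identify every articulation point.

Removing B increases the component count from 1 to 2, so B is a cut vertex.
Removing D increases the component count from 1 to 3, so D is a cut vertex.
Removing E increases the component count from 1 to 2, so E is a cut vertex.
By contrast removing H leaves 1 component; it is not a cut vertex. No other vertex is a cut vertex either.

B, D, E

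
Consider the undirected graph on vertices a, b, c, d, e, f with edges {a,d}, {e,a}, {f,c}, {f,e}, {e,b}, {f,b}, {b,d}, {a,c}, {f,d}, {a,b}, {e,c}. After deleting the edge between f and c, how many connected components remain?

f and c are still connected via f-e-c, so the component count stays at 1.

1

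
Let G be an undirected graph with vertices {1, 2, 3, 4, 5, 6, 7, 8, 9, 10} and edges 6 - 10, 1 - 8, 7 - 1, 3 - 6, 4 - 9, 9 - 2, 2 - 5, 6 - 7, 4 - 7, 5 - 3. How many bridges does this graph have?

The edges on the cycle 4-9-2-5-3-6-7-4 are not bridges since each lies on that cycle.
But removing 7 - 1 disconnects 7 from 1; removing 10 - 6 disconnects 10 from 6; removing 8 - 1 disconnects 8 from 1 — these are bridges.
That makes 3 bridges.

3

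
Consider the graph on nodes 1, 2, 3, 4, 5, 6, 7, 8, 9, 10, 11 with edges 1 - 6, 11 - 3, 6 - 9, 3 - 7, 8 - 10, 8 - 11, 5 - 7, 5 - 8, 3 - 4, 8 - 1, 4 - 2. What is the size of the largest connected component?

Starting from 1 we can reach 1, 2, 3, 4, 5, 6, 7, 8, 9, 10, 11. That is one component of size 11.
The largest has 11 vertices.

11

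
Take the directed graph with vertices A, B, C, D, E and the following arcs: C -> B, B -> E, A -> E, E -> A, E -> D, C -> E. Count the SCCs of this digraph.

{A, E} are all mutually reachable — one SCC of size 2.
{D} is an SCC by itself.
{B} is an SCC by itself.
{C} is an SCC by itself.
That gives 4 strongly connected components.

4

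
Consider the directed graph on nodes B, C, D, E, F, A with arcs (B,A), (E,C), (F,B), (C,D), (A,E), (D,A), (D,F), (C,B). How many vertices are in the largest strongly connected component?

6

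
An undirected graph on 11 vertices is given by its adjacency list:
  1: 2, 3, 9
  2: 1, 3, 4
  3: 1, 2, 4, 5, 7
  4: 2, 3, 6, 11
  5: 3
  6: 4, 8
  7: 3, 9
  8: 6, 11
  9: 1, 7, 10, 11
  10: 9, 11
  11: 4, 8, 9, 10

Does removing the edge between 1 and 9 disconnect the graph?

After removing 1-9, the path 1-3-7-9 still connects them, so the edge is not a bridge.

No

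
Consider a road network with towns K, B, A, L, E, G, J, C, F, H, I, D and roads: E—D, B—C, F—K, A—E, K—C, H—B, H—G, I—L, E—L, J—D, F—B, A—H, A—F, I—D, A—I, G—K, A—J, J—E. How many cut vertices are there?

Removing A increases the component count from 1 to 2, so A is a cut vertex.
By contrast removing E leaves 1 component; it is not a cut vertex. No other vertex is a cut vertex either.

1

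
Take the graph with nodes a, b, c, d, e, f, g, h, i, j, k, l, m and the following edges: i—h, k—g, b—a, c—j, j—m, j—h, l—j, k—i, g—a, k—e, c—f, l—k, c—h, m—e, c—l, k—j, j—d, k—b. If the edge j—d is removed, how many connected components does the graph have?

2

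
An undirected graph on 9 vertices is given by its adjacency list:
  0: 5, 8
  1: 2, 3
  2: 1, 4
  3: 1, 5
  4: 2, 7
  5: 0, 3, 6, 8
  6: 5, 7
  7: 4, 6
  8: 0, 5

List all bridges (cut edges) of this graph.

The edges on the cycle 5-0-8-5 are not bridges since each lies on that cycle.
Every edge lies on some cycle, so there are no bridges.

none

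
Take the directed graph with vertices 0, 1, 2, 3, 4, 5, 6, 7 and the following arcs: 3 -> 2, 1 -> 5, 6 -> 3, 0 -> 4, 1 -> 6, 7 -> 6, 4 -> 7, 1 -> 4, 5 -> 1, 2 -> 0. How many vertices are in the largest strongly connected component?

6

{0, 2, 3, 4, 6, 7} are all mutually reachable — one SCC of size 6.
{1, 5} are all mutually reachable — one SCC of size 2.
The largest has 6 vertices.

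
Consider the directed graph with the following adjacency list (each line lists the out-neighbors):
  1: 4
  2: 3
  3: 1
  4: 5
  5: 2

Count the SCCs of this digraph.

1

{1, 2, 3, 4, 5} are all mutually reachable — one SCC of size 5.
That gives 1 strongly connected component.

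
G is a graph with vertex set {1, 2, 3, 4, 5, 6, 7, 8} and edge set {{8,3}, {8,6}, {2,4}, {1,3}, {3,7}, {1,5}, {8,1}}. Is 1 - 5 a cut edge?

Yes

Removing 1 - 5 leaves no path between 1 and 5: the component count goes from 2 to 3. So it is a bridge.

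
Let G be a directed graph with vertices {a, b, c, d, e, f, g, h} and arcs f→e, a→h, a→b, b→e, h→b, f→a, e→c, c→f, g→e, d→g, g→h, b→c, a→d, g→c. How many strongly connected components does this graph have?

1

{a, b, c, d, e, f, g, h} are all mutually reachable — one SCC of size 8.
That gives 1 strongly connected component.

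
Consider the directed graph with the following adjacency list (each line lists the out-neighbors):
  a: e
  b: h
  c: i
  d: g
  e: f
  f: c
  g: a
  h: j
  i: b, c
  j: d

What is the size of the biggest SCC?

10

{a, b, c, d, e, f, g, h, i, j} are all mutually reachable — one SCC of size 10.
The largest has 10 vertices.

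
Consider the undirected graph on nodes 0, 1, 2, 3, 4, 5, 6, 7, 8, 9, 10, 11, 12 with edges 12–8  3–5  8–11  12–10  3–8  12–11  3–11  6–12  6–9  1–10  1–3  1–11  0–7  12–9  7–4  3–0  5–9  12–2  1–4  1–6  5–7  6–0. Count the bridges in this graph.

The edges on the cycle 1-3-5-7-4-1 are not bridges since each lies on that cycle.
But removing 12–2 disconnects 12 from 2 — this is a bridge.

1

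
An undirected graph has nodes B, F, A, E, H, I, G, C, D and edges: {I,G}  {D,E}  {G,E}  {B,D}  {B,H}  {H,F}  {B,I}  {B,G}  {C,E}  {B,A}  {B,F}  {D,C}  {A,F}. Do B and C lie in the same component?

From B we can reach A, B, C, D, E, F, G, H, I, which includes C.

Yes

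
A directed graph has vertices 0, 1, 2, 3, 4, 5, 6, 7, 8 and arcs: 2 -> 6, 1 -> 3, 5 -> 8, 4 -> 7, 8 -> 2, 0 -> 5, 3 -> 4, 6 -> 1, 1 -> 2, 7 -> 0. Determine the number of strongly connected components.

1

{0, 1, 2, 3, 4, 5, 6, 7, 8} are all mutually reachable — one SCC of size 9.
That gives 1 strongly connected component.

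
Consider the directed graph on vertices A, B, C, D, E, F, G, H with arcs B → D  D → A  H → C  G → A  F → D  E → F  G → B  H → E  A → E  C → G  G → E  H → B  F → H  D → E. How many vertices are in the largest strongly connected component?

8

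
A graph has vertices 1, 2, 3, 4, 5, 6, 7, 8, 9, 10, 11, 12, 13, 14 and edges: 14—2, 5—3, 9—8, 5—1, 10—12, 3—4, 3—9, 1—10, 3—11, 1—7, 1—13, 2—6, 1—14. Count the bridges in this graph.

removing 8—9 disconnects 8 from 9; removing 5—1 disconnects 5 from 1; removing 1—7 disconnects 1 from 7; removing 14—1 disconnects 14 from 1 — these are bridges.
In total 13 edges are bridges.

13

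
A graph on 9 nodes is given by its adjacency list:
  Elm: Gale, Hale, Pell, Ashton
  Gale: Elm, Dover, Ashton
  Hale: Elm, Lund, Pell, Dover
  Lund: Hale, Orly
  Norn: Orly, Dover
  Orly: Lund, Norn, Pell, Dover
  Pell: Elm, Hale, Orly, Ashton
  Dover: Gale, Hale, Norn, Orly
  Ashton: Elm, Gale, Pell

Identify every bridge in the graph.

none

The edges on the cycle Hale-Lund-Orly-Dover-Hale are not bridges since each lies on that cycle.
Every edge lies on some cycle, so there are no bridges.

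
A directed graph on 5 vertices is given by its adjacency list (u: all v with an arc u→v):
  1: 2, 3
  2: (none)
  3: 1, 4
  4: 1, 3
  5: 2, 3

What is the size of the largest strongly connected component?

{1, 3, 4} are all mutually reachable — one SCC of size 3.
{2} is an SCC by itself.
{5} is an SCC by itself.
The largest has 3 vertices.

3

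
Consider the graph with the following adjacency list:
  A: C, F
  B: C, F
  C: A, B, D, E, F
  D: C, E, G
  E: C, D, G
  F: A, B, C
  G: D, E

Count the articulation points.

Removing C increases the component count from 1 to 2, so C is a cut vertex.
By contrast removing G leaves 1 component; it is not a cut vertex. No other vertex is a cut vertex either.

1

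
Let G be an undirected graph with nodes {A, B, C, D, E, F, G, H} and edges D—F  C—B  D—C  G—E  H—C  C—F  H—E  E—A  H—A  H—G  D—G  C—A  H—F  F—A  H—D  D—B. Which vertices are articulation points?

Removing B, for instance, still leaves 1 component. No single vertex removal increases the component count — the graph has no articulation points.

none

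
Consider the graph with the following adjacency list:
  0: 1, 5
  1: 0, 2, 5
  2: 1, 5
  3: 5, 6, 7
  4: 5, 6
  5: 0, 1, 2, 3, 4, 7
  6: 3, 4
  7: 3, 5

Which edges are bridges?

none

The edges on the cycle 5-2-1-5 are not bridges since each lies on that cycle.
Every edge lies on some cycle, so there are no bridges.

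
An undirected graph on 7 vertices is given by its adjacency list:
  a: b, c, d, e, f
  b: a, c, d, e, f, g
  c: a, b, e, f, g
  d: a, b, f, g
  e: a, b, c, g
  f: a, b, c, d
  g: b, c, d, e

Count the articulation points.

0

Removing a, for instance, still leaves 1 component. No single vertex removal increases the component count — the graph has no articulation points.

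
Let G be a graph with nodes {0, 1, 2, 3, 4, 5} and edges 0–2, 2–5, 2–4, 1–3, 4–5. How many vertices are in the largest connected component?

Starting from 1 we can reach 1, 3. That is one component of size 2.
Starting from 0 we can reach 0, 2, 4, 5. That is one component of size 4.
The largest has 4 vertices.

4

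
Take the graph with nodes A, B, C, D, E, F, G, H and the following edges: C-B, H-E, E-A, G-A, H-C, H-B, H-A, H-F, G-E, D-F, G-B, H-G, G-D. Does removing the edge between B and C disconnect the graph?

No

After removing B-C, the path B-H-C still connects them, so the edge is not a bridge.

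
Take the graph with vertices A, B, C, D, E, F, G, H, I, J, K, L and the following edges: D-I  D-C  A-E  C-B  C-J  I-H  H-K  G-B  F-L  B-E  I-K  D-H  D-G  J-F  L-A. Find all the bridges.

The edges on the cycle D-I-K-H-D are not bridges since each lies on that cycle.
Every edge lies on some cycle, so there are no bridges.

none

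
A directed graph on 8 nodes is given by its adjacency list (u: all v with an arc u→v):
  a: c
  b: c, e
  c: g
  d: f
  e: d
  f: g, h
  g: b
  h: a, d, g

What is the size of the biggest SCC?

8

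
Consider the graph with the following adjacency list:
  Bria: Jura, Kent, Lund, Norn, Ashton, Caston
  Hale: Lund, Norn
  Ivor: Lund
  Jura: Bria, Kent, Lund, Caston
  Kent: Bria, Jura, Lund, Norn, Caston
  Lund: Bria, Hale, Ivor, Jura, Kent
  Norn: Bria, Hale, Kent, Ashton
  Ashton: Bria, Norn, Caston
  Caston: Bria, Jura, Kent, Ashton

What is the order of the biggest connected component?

Starting from Bria we can reach Bria, Hale, Ivor, Jura, Kent, Lund, Norn, Ashton, Caston. That is one component of size 9.
The largest has 9 vertices.

9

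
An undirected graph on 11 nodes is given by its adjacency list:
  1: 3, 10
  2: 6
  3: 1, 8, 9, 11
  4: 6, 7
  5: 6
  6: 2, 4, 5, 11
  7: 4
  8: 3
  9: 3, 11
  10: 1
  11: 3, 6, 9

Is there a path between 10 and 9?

Yes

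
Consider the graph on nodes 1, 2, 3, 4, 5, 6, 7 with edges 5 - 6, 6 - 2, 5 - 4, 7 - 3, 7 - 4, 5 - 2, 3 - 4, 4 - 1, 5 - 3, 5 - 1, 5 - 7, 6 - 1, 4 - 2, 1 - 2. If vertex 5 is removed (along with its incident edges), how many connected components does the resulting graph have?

1

With 5 gone, the remaining components are: {1, 2, 3, 4, 6, 7}.
That is 1 component.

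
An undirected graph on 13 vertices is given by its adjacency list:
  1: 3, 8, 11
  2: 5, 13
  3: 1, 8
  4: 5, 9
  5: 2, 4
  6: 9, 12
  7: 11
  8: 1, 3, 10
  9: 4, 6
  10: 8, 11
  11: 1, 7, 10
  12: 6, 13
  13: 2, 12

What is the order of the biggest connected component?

7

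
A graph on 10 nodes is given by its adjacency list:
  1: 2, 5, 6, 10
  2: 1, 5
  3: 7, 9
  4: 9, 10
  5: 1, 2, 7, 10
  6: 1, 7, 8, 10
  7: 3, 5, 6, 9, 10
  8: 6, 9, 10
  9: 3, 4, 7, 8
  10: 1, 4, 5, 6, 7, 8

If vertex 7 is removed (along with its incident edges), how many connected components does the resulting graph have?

1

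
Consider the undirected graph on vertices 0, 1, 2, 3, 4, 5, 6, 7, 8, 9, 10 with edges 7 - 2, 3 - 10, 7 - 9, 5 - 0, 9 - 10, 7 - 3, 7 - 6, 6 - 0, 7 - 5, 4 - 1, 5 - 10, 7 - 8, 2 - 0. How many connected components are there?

2

Starting from 1 we can reach 1, 4. That is one component of size 2.
Starting from 0 we can reach 0, 2, 3, 5, 6, 7, 8, 9, 10. That is one component of size 9.
Total: 2 components.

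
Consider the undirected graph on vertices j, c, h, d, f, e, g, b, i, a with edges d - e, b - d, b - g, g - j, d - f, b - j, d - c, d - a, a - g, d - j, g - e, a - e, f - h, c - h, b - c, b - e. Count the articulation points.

Removing d, for instance, still leaves 2 components. No single vertex removal increases the component count — the graph has no articulation points.

0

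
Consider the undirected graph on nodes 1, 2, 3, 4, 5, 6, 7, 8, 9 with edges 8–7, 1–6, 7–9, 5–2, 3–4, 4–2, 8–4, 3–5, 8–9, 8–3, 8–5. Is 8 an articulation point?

Yes

Deleting 8 raises the number of components from 2 to 3, so 8 is a cut vertex.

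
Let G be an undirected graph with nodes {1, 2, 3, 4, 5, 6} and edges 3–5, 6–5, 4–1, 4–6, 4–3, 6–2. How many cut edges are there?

2

The edges on the cycle 4-3-5-6-4 are not bridges since each lies on that cycle.
But removing 1–4 disconnects 1 from 4; removing 6–2 disconnects 6 from 2 — these are bridges.
That makes 2 bridges.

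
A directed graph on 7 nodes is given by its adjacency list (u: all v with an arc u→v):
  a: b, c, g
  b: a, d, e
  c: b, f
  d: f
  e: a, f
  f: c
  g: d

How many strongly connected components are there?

{a, b, c, d, e, f, g} are all mutually reachable — one SCC of size 7.
That gives 1 strongly connected component.

1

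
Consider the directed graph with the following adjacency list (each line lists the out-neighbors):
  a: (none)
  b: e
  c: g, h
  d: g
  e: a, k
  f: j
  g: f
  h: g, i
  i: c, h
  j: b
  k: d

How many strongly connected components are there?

{b, d, e, f, g, j, k} are all mutually reachable — one SCC of size 7.
{c, h, i} are all mutually reachable — one SCC of size 3.
{a} is an SCC by itself.
That gives 3 strongly connected components.

3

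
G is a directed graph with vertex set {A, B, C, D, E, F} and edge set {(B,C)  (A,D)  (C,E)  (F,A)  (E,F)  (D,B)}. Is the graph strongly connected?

From C we can reach every vertex (A, B, C, D, E, F), and every vertex can reach C (A, B, C, D, E, F). So the whole graph is one strongly connected component.

Yes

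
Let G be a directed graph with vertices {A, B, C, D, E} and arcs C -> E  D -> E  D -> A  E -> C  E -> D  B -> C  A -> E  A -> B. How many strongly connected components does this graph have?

1

{A, B, C, D, E} are all mutually reachable — one SCC of size 5.
That gives 1 strongly connected component.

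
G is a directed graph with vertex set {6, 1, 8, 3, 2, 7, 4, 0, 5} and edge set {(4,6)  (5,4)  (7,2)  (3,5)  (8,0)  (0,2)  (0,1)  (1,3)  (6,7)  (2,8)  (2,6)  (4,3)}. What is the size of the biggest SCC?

9

{0, 1, 2, 3, 4, 5, 6, 7, 8} are all mutually reachable — one SCC of size 9.
The largest has 9 vertices.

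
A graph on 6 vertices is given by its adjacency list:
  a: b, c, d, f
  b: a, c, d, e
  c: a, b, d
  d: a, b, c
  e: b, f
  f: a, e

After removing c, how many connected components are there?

With c gone, the remaining components are: {a, b, d, e, f}.
That is 1 component.

1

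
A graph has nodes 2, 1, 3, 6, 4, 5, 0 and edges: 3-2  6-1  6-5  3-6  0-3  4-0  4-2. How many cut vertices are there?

2

Removing 3 increases the component count from 1 to 2, so 3 is a cut vertex.
Removing 6 increases the component count from 1 to 3, so 6 is a cut vertex.
By contrast removing 0 leaves 1 component; it is not a cut vertex. No other vertex is a cut vertex either.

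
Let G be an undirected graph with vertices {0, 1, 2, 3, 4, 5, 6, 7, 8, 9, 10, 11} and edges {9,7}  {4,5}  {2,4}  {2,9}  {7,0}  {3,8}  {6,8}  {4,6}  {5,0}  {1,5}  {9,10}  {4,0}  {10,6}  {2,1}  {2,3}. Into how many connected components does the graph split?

2

11 is isolated — a component by itself.
Starting from 0 we can reach 0, 1, 2, 3, 4, 5, 6, 7, 8, 9, 10. That is one component of size 11.
Total: 2 components.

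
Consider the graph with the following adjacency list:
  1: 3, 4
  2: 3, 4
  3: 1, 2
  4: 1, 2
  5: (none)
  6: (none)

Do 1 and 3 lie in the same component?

From 1 we can reach 1, 2, 3, 4, which includes 3.

Yes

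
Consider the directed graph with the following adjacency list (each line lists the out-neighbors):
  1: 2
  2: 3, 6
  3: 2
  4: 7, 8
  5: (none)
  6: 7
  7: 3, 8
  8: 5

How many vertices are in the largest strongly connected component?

4

{2, 3, 6, 7} are all mutually reachable — one SCC of size 4.
{4} is an SCC by itself.
{1} is an SCC by itself.
{5} is an SCC by itself.
{8} is an SCC by itself.
The largest has 4 vertices.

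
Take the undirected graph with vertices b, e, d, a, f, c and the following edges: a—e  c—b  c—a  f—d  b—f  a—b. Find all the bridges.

The edges on the cycle c-a-b-c are not bridges since each lies on that cycle.
But removing f—d disconnects f from d; removing a—e disconnects a from e; removing b—f disconnects b from f — these are bridges.

a-e, b-f, d-f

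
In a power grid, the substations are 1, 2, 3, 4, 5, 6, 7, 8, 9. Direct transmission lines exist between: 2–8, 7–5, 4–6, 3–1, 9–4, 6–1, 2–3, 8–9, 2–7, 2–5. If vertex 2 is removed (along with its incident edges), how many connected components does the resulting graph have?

2

With 2 gone, the remaining components are: {5, 7}; {1, 3, 4, 6, 8, 9}.
That is 2 components.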